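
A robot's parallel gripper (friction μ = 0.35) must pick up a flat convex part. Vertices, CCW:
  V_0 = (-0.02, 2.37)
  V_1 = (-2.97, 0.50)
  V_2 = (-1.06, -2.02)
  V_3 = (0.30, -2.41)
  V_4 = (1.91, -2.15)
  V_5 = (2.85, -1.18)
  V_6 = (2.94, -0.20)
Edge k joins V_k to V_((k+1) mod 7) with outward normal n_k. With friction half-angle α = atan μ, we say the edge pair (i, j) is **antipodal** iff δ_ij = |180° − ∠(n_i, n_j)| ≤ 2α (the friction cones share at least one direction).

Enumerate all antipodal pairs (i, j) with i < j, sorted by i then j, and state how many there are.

α = atan 0.35 = 19.29°;  2α = 38.58°
n_0 = (-0.5354, +0.8446)
n_1 = (-0.7970, -0.6040)
n_2 = (-0.2757, -0.9613)
n_3 = (+0.1594, -0.9872)
n_4 = (+0.7181, -0.6959)
n_5 = (+0.9958, -0.0915)
n_6 = (+0.6556, +0.7551)
  (0,1): δ = 85.21°  ·
  (0,2): δ = 48.37°  ·
  (0,3): δ = 23.20°  ✓
  (0,4): δ = 13.53°  ✓
  (0,5): δ = 52.38°  ·
  (0,6): δ = 106.66°  ·
  (1,2): δ = 143.16°  ·
  (1,3): δ = 117.99°  ·
  (1,4): δ = 81.26°  ·
  (1,5): δ = 42.41°  ·
  (1,6): δ = 11.87°  ✓
  (2,3): δ = 154.83°  ·
  (2,4): δ = 118.10°  ·
  (2,5): δ = 79.25°  ·
  (2,6): δ = 24.96°  ✓
  (3,4): δ = 143.27°  ·
  (3,5): δ = 104.42°  ·
  (3,6): δ = 50.14°  ·
  (4,5): δ = 141.15°  ·
  (4,6): δ = 86.87°  ·
  (5,6): δ = 125.72°  ·
antipodal pairs: 4

count = 4; pairs: (0,3), (0,4), (1,6), (2,6)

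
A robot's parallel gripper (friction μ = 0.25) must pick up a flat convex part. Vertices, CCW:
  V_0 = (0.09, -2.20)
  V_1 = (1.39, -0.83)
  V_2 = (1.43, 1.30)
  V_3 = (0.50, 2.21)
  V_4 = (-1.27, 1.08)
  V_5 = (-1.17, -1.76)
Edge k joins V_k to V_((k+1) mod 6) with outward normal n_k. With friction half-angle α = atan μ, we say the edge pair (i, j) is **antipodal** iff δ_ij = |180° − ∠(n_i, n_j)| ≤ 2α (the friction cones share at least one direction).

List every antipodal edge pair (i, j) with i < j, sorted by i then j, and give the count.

count = 3; pairs: (0,3), (1,4), (2,5)

α = atan 0.25 = 14.04°;  2α = 28.07°
n_0 = (+0.7254, -0.6883)
n_1 = (+0.9998, -0.0188)
n_2 = (+0.6994, +0.7148)
n_3 = (-0.5381, +0.8429)
n_4 = (-0.9994, -0.0352)
n_5 = (-0.3297, -0.9441)
  (0,1): δ = 137.58°  ·
  (0,2): δ = 90.88°  ·
  (0,3): δ = 13.95°  ✓
  (0,4): δ = 45.51°  ·
  (0,5): δ = 114.25°  ·
  (1,2): δ = 133.30°  ·
  (1,3): δ = 56.37°  ·
  (1,4): δ = 3.09°  ✓
  (1,5): δ = 71.83°  ·
  (2,3): δ = 103.07°  ·
  (2,4): δ = 43.61°  ·
  (2,5): δ = 25.13°  ✓
  (3,4): δ = 120.54°  ·
  (3,5): δ = 51.80°  ·
  (4,5): δ = 111.27°  ·
antipodal pairs: 3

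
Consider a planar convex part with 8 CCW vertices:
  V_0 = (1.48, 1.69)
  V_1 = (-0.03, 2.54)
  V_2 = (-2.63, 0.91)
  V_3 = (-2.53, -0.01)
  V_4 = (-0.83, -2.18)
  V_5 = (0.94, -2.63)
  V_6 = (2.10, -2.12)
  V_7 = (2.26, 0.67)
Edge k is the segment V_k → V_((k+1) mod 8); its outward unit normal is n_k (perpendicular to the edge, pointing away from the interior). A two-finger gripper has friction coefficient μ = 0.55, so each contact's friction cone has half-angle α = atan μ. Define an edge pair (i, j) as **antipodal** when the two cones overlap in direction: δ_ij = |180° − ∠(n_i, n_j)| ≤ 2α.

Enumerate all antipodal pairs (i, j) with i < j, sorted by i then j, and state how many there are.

count = 12; pairs: (0,2), (0,3), (0,4), (0,5), (1,4), (1,5), (1,6), (2,6), (2,7), (3,6), (3,7), (4,7)

α = atan 0.55 = 28.81°;  2α = 57.62°
n_0 = (+0.4905, +0.8714)
n_1 = (-0.5312, +0.8473)
n_2 = (-0.9941, -0.1081)
n_3 = (-0.7872, -0.6167)
n_4 = (-0.2464, -0.9692)
n_5 = (+0.4025, -0.9154)
n_6 = (+0.9984, -0.0573)
n_7 = (+0.7944, +0.6075)
  (0,1): δ = 118.54°  ·
  (0,2): δ = 54.42°  ✓
  (0,3): δ = 22.55°  ✓
  (0,4): δ = 15.11°  ✓
  (0,5): δ = 53.11°  ✓
  (0,6): δ = 116.09°  ·
  (0,7): δ = 156.78°  ·
  (1,2): δ = 115.88°  ·
  (1,3): δ = 84.01°  ·
  (1,4): δ = 46.35°  ✓
  (1,5): δ = 8.35°  ✓
  (1,6): δ = 54.63°  ✓
  (1,7): δ = 95.32°  ·
  (2,3): δ = 148.13°  ·
  (2,4): δ = 110.47°  ·
  (2,5): δ = 72.47°  ·
  (2,6): δ = 9.49°  ✓
  (2,7): δ = 31.20°  ✓
  (3,4): δ = 142.34°  ·
  (3,5): δ = 104.34°  ·
  (3,6): δ = 41.36°  ✓
  (3,7): δ = 0.67°  ✓
  (4,5): δ = 142.00°  ·
  (4,6): δ = 79.02°  ·
  (4,7): δ = 38.33°  ✓
  (5,6): δ = 117.02°  ·
  (5,7): δ = 76.33°  ·
  (6,7): δ = 139.31°  ·
antipodal pairs: 12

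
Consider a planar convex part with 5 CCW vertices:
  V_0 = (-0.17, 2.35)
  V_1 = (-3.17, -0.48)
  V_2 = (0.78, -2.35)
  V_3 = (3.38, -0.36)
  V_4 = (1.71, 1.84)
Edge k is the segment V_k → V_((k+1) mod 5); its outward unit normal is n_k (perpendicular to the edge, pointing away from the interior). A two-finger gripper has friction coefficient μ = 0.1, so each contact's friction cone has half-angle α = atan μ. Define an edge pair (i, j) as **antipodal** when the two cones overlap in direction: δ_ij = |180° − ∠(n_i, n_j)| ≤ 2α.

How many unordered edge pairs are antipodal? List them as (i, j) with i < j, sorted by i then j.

α = atan 0.1 = 5.71°;  2α = 11.42°
n_0 = (-0.6862, +0.7274)
n_1 = (-0.4279, -0.9038)
n_2 = (+0.6078, -0.7941)
n_3 = (+0.7965, +0.6046)
n_4 = (+0.2618, +0.9651)
  (0,1): δ = 68.66°  ·
  (0,2): δ = 5.90°  ✓
  (0,3): δ = 83.87°  ·
  (0,4): δ = 121.49°  ·
  (1,2): δ = 117.24°  ·
  (1,3): δ = 27.46°  ·
  (1,4): δ = 10.16°  ✓
  (2,3): δ = 90.23°  ·
  (2,4): δ = 52.61°  ·
  (3,4): δ = 142.38°  ·
antipodal pairs: 2

count = 2; pairs: (0,2), (1,4)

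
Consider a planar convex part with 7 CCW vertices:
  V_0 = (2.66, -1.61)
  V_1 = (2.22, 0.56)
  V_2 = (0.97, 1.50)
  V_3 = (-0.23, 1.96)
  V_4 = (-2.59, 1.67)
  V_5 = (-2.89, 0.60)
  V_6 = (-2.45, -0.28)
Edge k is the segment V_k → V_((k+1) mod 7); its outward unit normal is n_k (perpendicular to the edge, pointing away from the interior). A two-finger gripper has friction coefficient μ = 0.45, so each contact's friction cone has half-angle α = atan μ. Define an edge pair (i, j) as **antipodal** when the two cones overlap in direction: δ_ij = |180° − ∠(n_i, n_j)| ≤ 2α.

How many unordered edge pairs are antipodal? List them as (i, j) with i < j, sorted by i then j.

count = 7; pairs: (0,4), (0,5), (1,5), (1,6), (2,5), (2,6), (3,6)

α = atan 0.45 = 24.23°;  2α = 48.46°
n_0 = (+0.9801, +0.1987)
n_1 = (+0.6010, +0.7992)
n_2 = (+0.3579, +0.9337)
n_3 = (-0.1220, +0.9925)
n_4 = (-0.9629, +0.2700)
n_5 = (-0.8944, -0.4472)
n_6 = (-0.2519, -0.9678)
  (0,1): δ = 138.41°  ·
  (0,2): δ = 122.44°  ·
  (0,3): δ = 94.46°  ·
  (0,4): δ = 27.12°  ✓
  (0,5): δ = 15.10°  ✓
  (0,6): δ = 63.95°  ·
  (1,2): δ = 164.03°  ·
  (1,3): δ = 136.05°  ·
  (1,4): δ = 68.72°  ·
  (1,5): δ = 26.49°  ✓
  (1,6): δ = 22.35°  ✓
  (2,3): δ = 152.02°  ·
  (2,4): δ = 84.69°  ·
  (2,5): δ = 42.46°  ✓
  (2,6): δ = 6.38°  ✓
  (3,4): δ = 112.67°  ·
  (3,5): δ = 70.44°  ·
  (3,6): δ = 21.59°  ✓
  (4,5): δ = 137.77°  ·
  (4,6): δ = 88.93°  ·
  (5,6): δ = 131.15°  ·
antipodal pairs: 7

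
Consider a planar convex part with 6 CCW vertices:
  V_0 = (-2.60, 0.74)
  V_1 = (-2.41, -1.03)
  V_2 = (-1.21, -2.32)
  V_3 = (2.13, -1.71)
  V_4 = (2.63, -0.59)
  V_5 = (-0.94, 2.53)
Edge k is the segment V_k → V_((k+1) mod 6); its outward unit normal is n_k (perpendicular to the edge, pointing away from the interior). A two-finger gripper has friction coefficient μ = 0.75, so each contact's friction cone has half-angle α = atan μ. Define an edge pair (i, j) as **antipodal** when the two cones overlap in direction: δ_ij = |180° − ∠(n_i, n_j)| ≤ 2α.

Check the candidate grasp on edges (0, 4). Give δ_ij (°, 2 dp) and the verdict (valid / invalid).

δ = 42.72°, valid

α = atan 0.75 = 36.87°;  2α = 73.74°
edge 0: e_0 = (+0.19, -1.77);  n_0 = (-0.9943, -0.1067)
edge 4: e_4 = (-3.57, +3.12);  n_4 = (+0.6581, +0.7530)
∠(n_0, n_4) = 137.28°
δ = |180° − 137.28°| = 42.72°
42.72° ≤ 2α = 73.74°  →  valid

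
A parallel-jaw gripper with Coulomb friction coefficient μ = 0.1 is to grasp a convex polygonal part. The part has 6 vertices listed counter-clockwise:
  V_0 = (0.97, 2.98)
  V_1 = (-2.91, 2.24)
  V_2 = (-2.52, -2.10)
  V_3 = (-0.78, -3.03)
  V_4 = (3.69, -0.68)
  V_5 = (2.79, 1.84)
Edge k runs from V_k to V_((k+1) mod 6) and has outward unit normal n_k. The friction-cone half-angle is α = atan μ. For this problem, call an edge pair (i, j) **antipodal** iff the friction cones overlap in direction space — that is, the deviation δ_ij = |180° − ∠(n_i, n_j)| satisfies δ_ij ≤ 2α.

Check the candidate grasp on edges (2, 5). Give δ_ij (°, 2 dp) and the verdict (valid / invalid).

δ = 3.94°, valid

α = atan 0.1 = 5.71°;  2α = 11.42°
edge 2: e_2 = (+1.74, -0.93);  n_2 = (-0.4714, -0.8819)
edge 5: e_5 = (-1.82, +1.14);  n_5 = (+0.5308, +0.8475)
∠(n_2, n_5) = 176.06°
δ = |180° − 176.06°| = 3.94°
3.94° ≤ 2α = 11.42°  →  valid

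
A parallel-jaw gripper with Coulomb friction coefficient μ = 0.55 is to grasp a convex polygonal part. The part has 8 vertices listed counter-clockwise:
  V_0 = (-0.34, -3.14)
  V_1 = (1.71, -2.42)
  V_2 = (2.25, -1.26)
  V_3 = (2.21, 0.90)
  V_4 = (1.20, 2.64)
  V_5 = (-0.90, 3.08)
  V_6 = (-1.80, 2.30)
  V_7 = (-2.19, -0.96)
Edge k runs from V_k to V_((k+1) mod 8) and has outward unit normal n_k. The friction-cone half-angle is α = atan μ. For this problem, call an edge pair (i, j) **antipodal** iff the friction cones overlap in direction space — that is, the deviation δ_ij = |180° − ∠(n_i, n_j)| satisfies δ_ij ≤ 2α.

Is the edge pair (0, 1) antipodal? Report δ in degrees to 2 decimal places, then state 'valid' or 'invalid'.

α = atan 0.55 = 28.81°;  2α = 57.62°
edge 0: e_0 = (+2.05, +0.72);  n_0 = (+0.3314, -0.9435)
edge 1: e_1 = (+0.54, +1.16);  n_1 = (+0.9066, -0.4220)
∠(n_0, n_1) = 45.68°
δ = |180° − 45.68°| = 134.32°
134.32° > 2α = 57.62°  →  invalid

δ = 134.32°, invalid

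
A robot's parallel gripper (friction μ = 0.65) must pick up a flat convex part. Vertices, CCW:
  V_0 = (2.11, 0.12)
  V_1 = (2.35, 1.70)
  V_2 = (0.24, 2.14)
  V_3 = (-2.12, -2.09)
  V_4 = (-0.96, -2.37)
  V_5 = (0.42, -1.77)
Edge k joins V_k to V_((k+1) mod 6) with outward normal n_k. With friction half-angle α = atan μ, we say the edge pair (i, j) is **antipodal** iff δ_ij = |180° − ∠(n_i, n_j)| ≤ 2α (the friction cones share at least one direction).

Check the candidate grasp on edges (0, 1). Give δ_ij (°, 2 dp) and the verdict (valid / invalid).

δ = 93.14°, invalid

α = atan 0.65 = 33.02°;  2α = 66.05°
edge 0: e_0 = (+0.24, +1.58);  n_0 = (+0.9887, -0.1502)
edge 1: e_1 = (-2.11, +0.44);  n_1 = (+0.2041, +0.9789)
∠(n_0, n_1) = 86.86°
δ = |180° − 86.86°| = 93.14°
93.14° > 2α = 66.05°  →  invalid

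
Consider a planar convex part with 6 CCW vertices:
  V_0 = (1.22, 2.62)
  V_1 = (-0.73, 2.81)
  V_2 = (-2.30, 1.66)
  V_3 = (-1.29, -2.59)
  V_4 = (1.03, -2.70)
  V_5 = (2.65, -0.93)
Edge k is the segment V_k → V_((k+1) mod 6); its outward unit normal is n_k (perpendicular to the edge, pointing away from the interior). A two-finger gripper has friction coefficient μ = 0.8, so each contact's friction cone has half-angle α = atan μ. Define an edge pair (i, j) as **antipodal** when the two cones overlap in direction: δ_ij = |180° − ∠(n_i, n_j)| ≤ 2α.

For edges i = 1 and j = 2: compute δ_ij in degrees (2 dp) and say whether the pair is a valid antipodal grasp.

α = atan 0.8 = 38.66°;  2α = 77.32°
edge 1: e_1 = (-1.57, -1.15);  n_1 = (-0.5909, +0.8067)
edge 2: e_2 = (+1.01, -4.25);  n_2 = (-0.9729, -0.2312)
∠(n_1, n_2) = 67.15°
δ = |180° − 67.15°| = 112.85°
112.85° > 2α = 77.32°  →  invalid

δ = 112.85°, invalid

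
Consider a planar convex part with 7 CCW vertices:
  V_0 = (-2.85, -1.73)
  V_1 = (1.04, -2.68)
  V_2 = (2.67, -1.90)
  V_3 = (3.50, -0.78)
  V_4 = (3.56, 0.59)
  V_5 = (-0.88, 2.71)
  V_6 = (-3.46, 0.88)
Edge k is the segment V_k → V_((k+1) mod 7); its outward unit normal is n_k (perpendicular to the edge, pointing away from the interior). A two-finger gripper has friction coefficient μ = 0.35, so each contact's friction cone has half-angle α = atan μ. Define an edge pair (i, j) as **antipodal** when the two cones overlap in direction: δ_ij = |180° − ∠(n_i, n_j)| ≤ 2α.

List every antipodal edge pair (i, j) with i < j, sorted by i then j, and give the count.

α = atan 0.35 = 19.29°;  2α = 38.58°
n_0 = (-0.2372, -0.9715)
n_1 = (+0.4317, -0.9020)
n_2 = (+0.8034, -0.5954)
n_3 = (+0.9990, -0.0438)
n_4 = (+0.4309, +0.9024)
n_5 = (-0.5785, +0.8157)
n_6 = (-0.9738, -0.2276)
  (0,1): δ = 140.70°  ·
  (0,2): δ = 112.82°  ·
  (0,3): δ = 78.78°  ·
  (0,4): δ = 11.80°  ✓
  (0,5): δ = 49.07°  ·
  (0,6): δ = 116.88°  ·
  (1,2): δ = 152.11°  ·
  (1,3): δ = 118.08°  ·
  (1,4): δ = 51.10°  ·
  (1,5): δ = 9.78°  ✓
  (1,6): δ = 77.58°  ·
  (2,3): δ = 145.97°  ·
  (2,4): δ = 78.98°  ·
  (2,5): δ = 18.11°  ✓
  (2,6): δ = 49.70°  ·
  (3,4): δ = 113.02°  ·
  (3,5): δ = 52.14°  ·
  (3,6): δ = 15.66°  ✓
  (4,5): δ = 119.13°  ·
  (4,6): δ = 51.32°  ·
  (5,6): δ = 112.19°  ·
antipodal pairs: 4

count = 4; pairs: (0,4), (1,5), (2,5), (3,6)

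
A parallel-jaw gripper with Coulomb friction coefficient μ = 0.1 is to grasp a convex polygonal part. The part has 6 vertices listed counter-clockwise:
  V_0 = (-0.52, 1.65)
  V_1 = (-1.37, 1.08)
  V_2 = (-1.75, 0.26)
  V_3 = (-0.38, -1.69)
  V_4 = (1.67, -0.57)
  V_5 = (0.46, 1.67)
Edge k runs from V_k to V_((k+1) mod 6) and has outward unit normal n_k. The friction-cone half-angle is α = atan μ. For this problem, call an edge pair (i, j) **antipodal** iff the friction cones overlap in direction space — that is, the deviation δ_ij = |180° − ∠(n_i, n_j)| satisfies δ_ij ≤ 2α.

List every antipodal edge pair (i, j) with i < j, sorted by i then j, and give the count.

α = atan 0.1 = 5.71°;  2α = 11.42°
n_0 = (-0.5570, +0.8305)
n_1 = (-0.9073, +0.4205)
n_2 = (-0.8182, -0.5749)
n_3 = (+0.4795, -0.8776)
n_4 = (+0.8798, +0.4753)
n_5 = (-0.0204, +0.9998)
  (0,1): δ = 148.71°  ·
  (0,2): δ = 88.75°  ·
  (0,3): δ = 5.20°  ✓
  (0,4): δ = 84.53°  ·
  (0,5): δ = 147.32°  ·
  (1,2): δ = 120.05°  ·
  (1,3): δ = 36.49°  ·
  (1,4): δ = 53.24°  ·
  (1,5): δ = 116.03°  ·
  (2,3): δ = 96.44°  ·
  (2,4): δ = 6.71°  ✓
  (2,5): δ = 56.08°  ·
  (3,4): δ = 90.27°  ·
  (3,5): δ = 27.48°  ·
  (4,5): δ = 117.21°  ·
antipodal pairs: 2

count = 2; pairs: (0,3), (2,4)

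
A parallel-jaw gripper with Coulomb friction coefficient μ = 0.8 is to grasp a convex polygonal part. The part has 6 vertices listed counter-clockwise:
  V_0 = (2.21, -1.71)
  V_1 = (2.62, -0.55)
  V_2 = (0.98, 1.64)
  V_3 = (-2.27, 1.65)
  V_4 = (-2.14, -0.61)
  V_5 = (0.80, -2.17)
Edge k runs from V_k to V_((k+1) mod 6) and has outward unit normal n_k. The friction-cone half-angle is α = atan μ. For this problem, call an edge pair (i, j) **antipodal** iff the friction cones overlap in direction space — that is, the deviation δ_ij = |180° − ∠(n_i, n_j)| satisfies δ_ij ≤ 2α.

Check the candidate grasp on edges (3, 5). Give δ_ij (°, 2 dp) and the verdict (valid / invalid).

δ = 75.22°, valid

α = atan 0.8 = 38.66°;  2α = 77.32°
edge 3: e_3 = (+0.13, -2.26);  n_3 = (-0.9983, -0.0574)
edge 5: e_5 = (+1.41, +0.46);  n_5 = (+0.3102, -0.9507)
∠(n_3, n_5) = 104.78°
δ = |180° − 104.78°| = 75.22°
75.22° ≤ 2α = 77.32°  →  valid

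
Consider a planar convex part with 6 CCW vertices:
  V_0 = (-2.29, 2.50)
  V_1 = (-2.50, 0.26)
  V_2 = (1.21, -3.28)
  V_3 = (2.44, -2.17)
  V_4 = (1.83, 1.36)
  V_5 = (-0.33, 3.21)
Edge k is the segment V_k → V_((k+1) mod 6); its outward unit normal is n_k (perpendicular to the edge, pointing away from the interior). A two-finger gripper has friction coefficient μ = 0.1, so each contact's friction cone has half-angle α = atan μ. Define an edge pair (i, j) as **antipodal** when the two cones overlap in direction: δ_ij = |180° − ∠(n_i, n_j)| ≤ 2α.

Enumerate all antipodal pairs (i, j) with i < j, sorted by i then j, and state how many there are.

count = 1; pairs: (1,4)

α = atan 0.1 = 5.71°;  2α = 11.42°
n_0 = (-0.9956, +0.0933)
n_1 = (-0.6903, -0.7235)
n_2 = (+0.6700, -0.7424)
n_3 = (+0.9854, +0.1703)
n_4 = (+0.6505, +0.7595)
n_5 = (-0.3406, +0.9402)
  (0,1): δ = 128.30°  ·
  (0,2): δ = 42.58°  ·
  (0,3): δ = 15.16°  ·
  (0,4): δ = 54.78°  ·
  (0,5): δ = 115.27°  ·
  (1,2): δ = 94.28°  ·
  (1,3): δ = 36.54°  ·
  (1,4): δ = 3.08°  ✓
  (1,5): δ = 63.57°  ·
  (2,3): δ = 122.26°  ·
  (2,4): δ = 82.64°  ·
  (2,5): δ = 22.15°  ·
  (3,4): δ = 140.38°  ·
  (3,5): δ = 79.89°  ·
  (4,5): δ = 119.51°  ·
antipodal pairs: 1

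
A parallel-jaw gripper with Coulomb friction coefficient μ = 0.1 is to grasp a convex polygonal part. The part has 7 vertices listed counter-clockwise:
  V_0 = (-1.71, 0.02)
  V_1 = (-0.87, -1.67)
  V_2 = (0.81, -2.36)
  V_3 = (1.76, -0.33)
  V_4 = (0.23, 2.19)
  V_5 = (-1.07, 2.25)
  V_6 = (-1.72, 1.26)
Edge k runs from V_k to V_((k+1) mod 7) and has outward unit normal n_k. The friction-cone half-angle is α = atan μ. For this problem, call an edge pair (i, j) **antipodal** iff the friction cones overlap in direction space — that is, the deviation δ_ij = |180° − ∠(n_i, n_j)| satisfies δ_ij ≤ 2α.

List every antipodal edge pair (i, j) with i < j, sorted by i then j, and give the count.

count = 2; pairs: (0,3), (2,5)

α = atan 0.1 = 5.71°;  2α = 11.42°
n_0 = (-0.8955, -0.4451)
n_1 = (-0.3799, -0.9250)
n_2 = (+0.9057, -0.4239)
n_3 = (+0.8548, +0.5190)
n_4 = (+0.0461, +0.9989)
n_5 = (-0.8359, +0.5488)
n_6 = (-1.0000, -0.0081)
  (0,1): δ = 138.76°  ·
  (0,2): δ = 51.51°  ·
  (0,3): δ = 4.83°  ✓
  (0,4): δ = 60.93°  ·
  (0,5): δ = 120.28°  ·
  (0,6): δ = 154.03°  ·
  (1,2): δ = 92.75°  ·
  (1,3): δ = 36.41°  ·
  (1,4): δ = 19.69°  ·
  (1,5): δ = 79.04°  ·
  (1,6): δ = 112.79°  ·
  (2,3): δ = 123.66°  ·
  (2,4): δ = 67.56°  ·
  (2,5): δ = 8.21°  ✓
  (2,6): δ = 25.54°  ·
  (3,4): δ = 123.91°  ·
  (3,5): δ = 64.55°  ·
  (3,6): δ = 30.80°  ·
  (4,5): δ = 120.64°  ·
  (4,6): δ = 86.90°  ·
  (5,6): δ = 146.25°  ·
antipodal pairs: 2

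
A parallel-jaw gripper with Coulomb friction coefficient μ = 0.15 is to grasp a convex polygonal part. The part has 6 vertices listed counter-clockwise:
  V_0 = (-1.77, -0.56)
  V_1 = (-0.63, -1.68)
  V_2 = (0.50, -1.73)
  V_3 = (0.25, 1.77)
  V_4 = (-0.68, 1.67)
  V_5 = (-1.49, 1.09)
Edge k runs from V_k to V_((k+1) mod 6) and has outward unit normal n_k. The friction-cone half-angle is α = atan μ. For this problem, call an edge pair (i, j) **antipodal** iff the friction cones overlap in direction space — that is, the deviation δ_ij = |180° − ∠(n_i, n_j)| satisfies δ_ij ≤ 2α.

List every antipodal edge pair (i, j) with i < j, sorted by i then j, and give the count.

α = atan 0.15 = 8.53°;  2α = 17.06°
n_0 = (-0.7008, -0.7133)
n_1 = (-0.0442, -0.9990)
n_2 = (+0.9975, +0.0712)
n_3 = (-0.1069, +0.9943)
n_4 = (-0.5822, +0.8131)
n_5 = (-0.9859, +0.1673)
  (0,1): δ = 138.04°  ·
  (0,2): δ = 41.42°  ·
  (0,3): δ = 50.63°  ·
  (0,4): δ = 80.10°  ·
  (0,5): δ = 124.86°  ·
  (1,2): δ = 83.38°  ·
  (1,3): δ = 8.67°  ✓
  (1,4): δ = 38.14°  ·
  (1,5): δ = 82.90°  ·
  (2,3): δ = 87.95°  ·
  (2,4): δ = 58.48°  ·
  (2,5): δ = 13.72°  ✓
  (3,4): δ = 150.53°  ·
  (3,5): δ = 105.77°  ·
  (4,5): δ = 135.24°  ·
antipodal pairs: 2

count = 2; pairs: (1,3), (2,5)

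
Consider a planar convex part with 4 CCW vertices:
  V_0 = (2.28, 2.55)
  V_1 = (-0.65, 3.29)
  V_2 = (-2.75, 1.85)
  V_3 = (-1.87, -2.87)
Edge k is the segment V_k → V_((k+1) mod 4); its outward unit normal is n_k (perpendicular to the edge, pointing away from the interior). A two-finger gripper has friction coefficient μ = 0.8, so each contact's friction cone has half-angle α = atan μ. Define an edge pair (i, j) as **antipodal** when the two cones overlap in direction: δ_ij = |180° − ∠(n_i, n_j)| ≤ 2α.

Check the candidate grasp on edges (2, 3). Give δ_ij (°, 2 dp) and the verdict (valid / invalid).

δ = 48.00°, valid

α = atan 0.8 = 38.66°;  2α = 77.32°
edge 2: e_2 = (+0.88, -4.72);  n_2 = (-0.9831, -0.1833)
edge 3: e_3 = (+4.15, +5.42);  n_3 = (+0.7940, -0.6079)
∠(n_2, n_3) = 132.00°
δ = |180° − 132.00°| = 48.00°
48.00° ≤ 2α = 77.32°  →  valid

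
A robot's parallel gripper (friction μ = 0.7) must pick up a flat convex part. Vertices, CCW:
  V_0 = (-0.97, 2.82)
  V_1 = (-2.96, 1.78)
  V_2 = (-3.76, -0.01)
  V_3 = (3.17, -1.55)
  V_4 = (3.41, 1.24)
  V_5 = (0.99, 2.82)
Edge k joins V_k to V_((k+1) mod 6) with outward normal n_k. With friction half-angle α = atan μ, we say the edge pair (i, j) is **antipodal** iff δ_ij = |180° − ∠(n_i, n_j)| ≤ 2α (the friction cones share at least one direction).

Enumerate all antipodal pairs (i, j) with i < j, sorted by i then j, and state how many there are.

α = atan 0.7 = 34.99°;  2α = 69.98°
n_0 = (-0.4632, +0.8863)
n_1 = (-0.9130, +0.4080)
n_2 = (-0.2169, -0.9762)
n_3 = (+0.9963, -0.0857)
n_4 = (+0.5467, +0.8373)
n_5 = (+0.0000, +1.0000)
  (0,1): δ = 141.67°  ·
  (0,2): δ = 40.12°  ✓
  (0,3): δ = 57.49°  ✓
  (0,4): δ = 119.27°  ·
  (0,5): δ = 152.41°  ·
  (1,2): δ = 78.45°  ·
  (1,3): δ = 19.16°  ✓
  (1,4): δ = 80.94°  ·
  (1,5): δ = 114.08°  ·
  (2,3): δ = 82.39°  ·
  (2,4): δ = 20.61°  ✓
  (2,5): δ = 12.53°  ✓
  (3,4): δ = 118.22°  ·
  (3,5): δ = 85.08°  ·
  (4,5): δ = 146.86°  ·
antipodal pairs: 5

count = 5; pairs: (0,2), (0,3), (1,3), (2,4), (2,5)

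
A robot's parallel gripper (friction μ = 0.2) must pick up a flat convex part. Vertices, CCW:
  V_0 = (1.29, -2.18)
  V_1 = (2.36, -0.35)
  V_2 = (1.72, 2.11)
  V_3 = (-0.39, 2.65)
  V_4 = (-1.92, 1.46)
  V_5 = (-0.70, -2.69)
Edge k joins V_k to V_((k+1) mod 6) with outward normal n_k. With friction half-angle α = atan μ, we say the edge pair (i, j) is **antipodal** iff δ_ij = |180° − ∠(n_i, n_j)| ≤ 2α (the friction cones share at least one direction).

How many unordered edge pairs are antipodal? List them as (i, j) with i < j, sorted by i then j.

count = 2; pairs: (0,3), (1,4)

α = atan 0.2 = 11.31°;  2α = 22.62°
n_0 = (+0.8633, -0.5048)
n_1 = (+0.9678, +0.2518)
n_2 = (+0.2479, +0.9688)
n_3 = (-0.6139, +0.7894)
n_4 = (-0.9594, -0.2820)
n_5 = (+0.2483, -0.9687)
  (0,1): δ = 135.10°  ·
  (0,2): δ = 74.04°  ·
  (0,3): δ = 21.81°  ✓
  (0,4): δ = 46.70°  ·
  (0,5): δ = 134.69°  ·
  (1,2): δ = 118.94°  ·
  (1,3): δ = 66.71°  ·
  (1,4): δ = 1.80°  ✓
  (1,5): δ = 89.79°  ·
  (2,3): δ = 127.77°  ·
  (2,4): δ = 59.26°  ·
  (2,5): δ = 28.73°  ·
  (3,4): δ = 111.49°  ·
  (3,5): δ = 23.50°  ·
  (4,5): δ = 92.01°  ·
antipodal pairs: 2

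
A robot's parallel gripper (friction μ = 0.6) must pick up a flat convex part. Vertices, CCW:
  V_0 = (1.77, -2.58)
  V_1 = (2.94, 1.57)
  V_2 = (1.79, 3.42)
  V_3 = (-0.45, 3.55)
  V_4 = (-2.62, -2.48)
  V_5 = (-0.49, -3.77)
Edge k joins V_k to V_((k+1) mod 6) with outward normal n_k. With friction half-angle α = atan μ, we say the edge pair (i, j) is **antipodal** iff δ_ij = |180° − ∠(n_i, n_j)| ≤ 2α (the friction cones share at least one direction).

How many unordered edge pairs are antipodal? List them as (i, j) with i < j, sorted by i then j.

α = atan 0.6 = 30.96°;  2α = 61.93°
n_0 = (+0.9625, -0.2713)
n_1 = (+0.8493, +0.5279)
n_2 = (+0.0579, +0.9983)
n_3 = (-0.9409, +0.3386)
n_4 = (-0.5180, -0.8554)
n_5 = (+0.4659, -0.8848)
  (0,1): δ = 132.39°  ·
  (0,2): δ = 77.58°  ·
  (0,3): δ = 4.05°  ✓
  (0,4): δ = 74.54°  ·
  (0,5): δ = 133.51°  ·
  (1,2): δ = 125.19°  ·
  (1,3): δ = 51.66°  ✓
  (1,4): δ = 26.93°  ✓
  (1,5): δ = 85.90°  ·
  (2,3): δ = 106.47°  ·
  (2,4): δ = 27.88°  ✓
  (2,5): δ = 31.09°  ✓
  (3,4): δ = 101.41°  ·
  (3,5): δ = 42.44°  ✓
  (4,5): δ = 121.03°  ·
antipodal pairs: 6

count = 6; pairs: (0,3), (1,3), (1,4), (2,4), (2,5), (3,5)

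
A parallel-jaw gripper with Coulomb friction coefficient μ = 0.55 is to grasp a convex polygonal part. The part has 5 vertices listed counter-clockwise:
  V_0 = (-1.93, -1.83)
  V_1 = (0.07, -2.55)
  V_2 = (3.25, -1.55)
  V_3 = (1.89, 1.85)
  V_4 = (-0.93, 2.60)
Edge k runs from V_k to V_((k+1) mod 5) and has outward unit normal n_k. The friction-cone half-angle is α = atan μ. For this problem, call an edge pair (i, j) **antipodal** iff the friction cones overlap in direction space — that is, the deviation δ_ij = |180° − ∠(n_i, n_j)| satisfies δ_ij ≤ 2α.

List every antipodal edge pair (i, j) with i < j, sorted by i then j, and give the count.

count = 4; pairs: (0,2), (0,3), (1,3), (2,4)

α = atan 0.55 = 28.81°;  2α = 57.62°
n_0 = (-0.3387, -0.9409)
n_1 = (+0.3000, -0.9539)
n_2 = (+0.9285, +0.3714)
n_3 = (+0.2570, +0.9664)
n_4 = (-0.9755, +0.2202)
  (0,1): δ = 142.74°  ·
  (0,2): δ = 48.40°  ✓
  (0,3): δ = 4.91°  ✓
  (0,4): δ = 97.08°  ·
  (1,2): δ = 85.66°  ·
  (1,3): δ = 32.35°  ✓
  (1,4): δ = 59.82°  ·
  (2,3): δ = 126.69°  ·
  (2,4): δ = 34.52°  ✓
  (3,4): δ = 87.83°  ·
antipodal pairs: 4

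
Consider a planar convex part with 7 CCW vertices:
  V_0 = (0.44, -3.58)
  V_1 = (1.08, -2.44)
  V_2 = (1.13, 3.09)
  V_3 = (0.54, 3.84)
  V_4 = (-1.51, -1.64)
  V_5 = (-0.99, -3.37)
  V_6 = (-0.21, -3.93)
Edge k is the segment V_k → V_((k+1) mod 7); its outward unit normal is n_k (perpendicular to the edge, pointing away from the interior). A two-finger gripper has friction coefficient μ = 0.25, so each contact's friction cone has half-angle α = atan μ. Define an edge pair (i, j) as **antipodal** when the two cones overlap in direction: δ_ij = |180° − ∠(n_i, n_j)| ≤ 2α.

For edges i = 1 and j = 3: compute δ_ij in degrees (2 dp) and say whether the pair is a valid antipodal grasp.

δ = 19.99°, valid

α = atan 0.25 = 14.04°;  2α = 28.07°
edge 1: e_1 = (+0.05, +5.53);  n_1 = (+1.0000, -0.0090)
edge 3: e_3 = (-2.05, -5.48);  n_3 = (-0.9366, +0.3504)
∠(n_1, n_3) = 160.01°
δ = |180° − 160.01°| = 19.99°
19.99° ≤ 2α = 28.07°  →  valid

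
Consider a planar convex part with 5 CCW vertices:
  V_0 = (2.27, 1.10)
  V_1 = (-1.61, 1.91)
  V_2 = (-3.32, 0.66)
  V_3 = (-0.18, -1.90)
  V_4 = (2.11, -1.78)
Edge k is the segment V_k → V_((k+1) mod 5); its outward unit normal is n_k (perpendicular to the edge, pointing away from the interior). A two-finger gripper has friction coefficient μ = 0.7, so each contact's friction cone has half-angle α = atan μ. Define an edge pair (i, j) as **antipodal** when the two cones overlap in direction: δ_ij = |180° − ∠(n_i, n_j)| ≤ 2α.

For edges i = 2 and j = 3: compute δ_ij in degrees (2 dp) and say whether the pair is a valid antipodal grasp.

α = atan 0.7 = 34.99°;  2α = 69.98°
edge 2: e_2 = (+3.14, -2.56);  n_2 = (-0.6319, -0.7751)
edge 3: e_3 = (+2.29, +0.12);  n_3 = (+0.0523, -0.9986)
∠(n_2, n_3) = 42.19°
δ = |180° − 42.19°| = 137.81°
137.81° > 2α = 69.98°  →  invalid

δ = 137.81°, invalid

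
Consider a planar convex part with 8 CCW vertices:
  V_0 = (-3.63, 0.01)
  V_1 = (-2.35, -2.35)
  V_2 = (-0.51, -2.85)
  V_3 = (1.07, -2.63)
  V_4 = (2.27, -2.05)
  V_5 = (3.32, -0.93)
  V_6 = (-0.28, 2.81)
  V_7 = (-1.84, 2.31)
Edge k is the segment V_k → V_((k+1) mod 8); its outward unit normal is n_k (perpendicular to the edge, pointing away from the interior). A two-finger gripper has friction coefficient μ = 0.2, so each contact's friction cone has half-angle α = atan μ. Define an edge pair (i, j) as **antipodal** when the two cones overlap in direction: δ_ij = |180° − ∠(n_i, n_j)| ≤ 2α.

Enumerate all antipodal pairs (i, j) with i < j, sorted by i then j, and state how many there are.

α = atan 0.2 = 11.31°;  2α = 22.62°
n_0 = (-0.8790, -0.4768)
n_1 = (-0.2622, -0.9650)
n_2 = (+0.1379, -0.9904)
n_3 = (+0.4352, -0.9003)
n_4 = (+0.7295, -0.6839)
n_5 = (+0.7205, +0.6935)
n_6 = (-0.3052, +0.9523)
n_7 = (-0.7892, +0.6142)
  (0,1): δ = 133.68°  ·
  (0,2): δ = 110.55°  ·
  (0,3): δ = 92.68°  ·
  (0,4): δ = 71.63°  ·
  (0,5): δ = 15.43°  ✓
  (0,6): δ = 79.30°  ·
  (0,7): δ = 113.63°  ·
  (1,2): δ = 156.87°  ·
  (1,3): δ = 139.00°  ·
  (1,4): δ = 117.95°  ·
  (1,5): δ = 30.89°  ·
  (1,6): δ = 32.97°  ·
  (1,7): δ = 67.31°  ·
  (2,3): δ = 162.13°  ·
  (2,4): δ = 141.08°  ·
  (2,5): δ = 54.02°  ·
  (2,6): δ = 9.84°  ✓
  (2,7): δ = 44.18°  ·
  (3,4): δ = 158.95°  ·
  (3,5): δ = 71.89°  ·
  (3,6): δ = 8.02°  ✓
  (3,7): δ = 26.31°  ·
  (4,5): δ = 92.94°  ·
  (4,6): δ = 29.08°  ·
  (4,7): δ = 5.26°  ✓
  (5,6): δ = 116.14°  ·
  (5,7): δ = 81.80°  ·
  (6,7): δ = 145.66°  ·
antipodal pairs: 4

count = 4; pairs: (0,5), (2,6), (3,6), (4,7)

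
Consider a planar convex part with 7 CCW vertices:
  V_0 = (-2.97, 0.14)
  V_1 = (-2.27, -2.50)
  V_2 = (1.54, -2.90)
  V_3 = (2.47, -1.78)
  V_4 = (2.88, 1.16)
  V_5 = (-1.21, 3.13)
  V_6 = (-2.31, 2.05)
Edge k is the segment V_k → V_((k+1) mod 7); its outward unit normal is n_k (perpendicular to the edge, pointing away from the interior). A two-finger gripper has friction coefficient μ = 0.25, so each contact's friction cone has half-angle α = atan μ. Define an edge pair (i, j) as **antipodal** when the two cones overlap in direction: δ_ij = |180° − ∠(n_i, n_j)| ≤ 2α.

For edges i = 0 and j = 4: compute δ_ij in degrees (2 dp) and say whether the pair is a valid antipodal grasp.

α = atan 0.25 = 14.04°;  2α = 28.07°
edge 0: e_0 = (+0.70, -2.64);  n_0 = (-0.9666, -0.2563)
edge 4: e_4 = (-4.09, +1.97);  n_4 = (+0.4339, +0.9009)
∠(n_0, n_4) = 130.57°
δ = |180° − 130.57°| = 49.43°
49.43° > 2α = 28.07°  →  invalid

δ = 49.43°, invalid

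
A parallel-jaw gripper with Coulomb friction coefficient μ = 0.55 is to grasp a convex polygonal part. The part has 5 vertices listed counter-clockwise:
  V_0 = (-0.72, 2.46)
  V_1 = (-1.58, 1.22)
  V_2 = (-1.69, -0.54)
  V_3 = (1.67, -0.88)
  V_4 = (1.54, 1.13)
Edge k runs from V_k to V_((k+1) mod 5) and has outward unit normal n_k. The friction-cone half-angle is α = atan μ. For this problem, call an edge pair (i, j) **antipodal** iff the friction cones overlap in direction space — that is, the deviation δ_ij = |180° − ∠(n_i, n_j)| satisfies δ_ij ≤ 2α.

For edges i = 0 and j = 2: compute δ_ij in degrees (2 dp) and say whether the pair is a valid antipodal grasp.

α = atan 0.55 = 28.81°;  2α = 57.62°
edge 0: e_0 = (-0.86, -1.24);  n_0 = (-0.8217, +0.5699)
edge 2: e_2 = (+3.36, -0.34);  n_2 = (-0.1007, -0.9949)
∠(n_0, n_2) = 118.97°
δ = |180° − 118.97°| = 61.03°
61.03° > 2α = 57.62°  →  invalid

δ = 61.03°, invalid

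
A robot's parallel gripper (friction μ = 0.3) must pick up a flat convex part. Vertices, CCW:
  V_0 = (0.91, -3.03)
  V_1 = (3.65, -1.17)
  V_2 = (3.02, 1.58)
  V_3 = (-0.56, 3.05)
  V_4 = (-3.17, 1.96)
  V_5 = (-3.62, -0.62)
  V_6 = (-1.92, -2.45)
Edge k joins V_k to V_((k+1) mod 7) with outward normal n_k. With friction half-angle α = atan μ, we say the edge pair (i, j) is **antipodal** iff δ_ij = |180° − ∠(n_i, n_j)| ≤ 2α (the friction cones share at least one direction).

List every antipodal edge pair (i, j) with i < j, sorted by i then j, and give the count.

α = atan 0.3 = 16.70°;  2α = 33.40°
n_0 = (+0.5616, -0.8274)
n_1 = (+0.9747, +0.2233)
n_2 = (+0.3798, +0.9251)
n_3 = (-0.3854, +0.9228)
n_4 = (-0.9851, +0.1718)
n_5 = (-0.7327, -0.6806)
n_6 = (-0.2008, -0.9796)
  (0,1): δ = 111.27°  ·
  (0,2): δ = 56.49°  ·
  (0,3): δ = 11.50°  ✓
  (0,4): δ = 45.94°  ·
  (0,5): δ = 98.72°  ·
  (0,6): δ = 134.25°  ·
  (1,2): δ = 125.23°  ·
  (1,3): δ = 80.24°  ·
  (1,4): δ = 22.80°  ✓
  (1,5): δ = 29.99°  ✓
  (1,6): δ = 65.51°  ·
  (2,3): δ = 135.01°  ·
  (2,4): δ = 77.57°  ·
  (2,5): δ = 24.79°  ✓
  (2,6): δ = 10.74°  ✓
  (3,4): δ = 122.56°  ·
  (3,5): δ = 69.78°  ·
  (3,6): δ = 34.25°  ·
  (4,5): δ = 127.22°  ·
  (4,6): δ = 91.69°  ·
  (5,6): δ = 144.47°  ·
antipodal pairs: 5

count = 5; pairs: (0,3), (1,4), (1,5), (2,5), (2,6)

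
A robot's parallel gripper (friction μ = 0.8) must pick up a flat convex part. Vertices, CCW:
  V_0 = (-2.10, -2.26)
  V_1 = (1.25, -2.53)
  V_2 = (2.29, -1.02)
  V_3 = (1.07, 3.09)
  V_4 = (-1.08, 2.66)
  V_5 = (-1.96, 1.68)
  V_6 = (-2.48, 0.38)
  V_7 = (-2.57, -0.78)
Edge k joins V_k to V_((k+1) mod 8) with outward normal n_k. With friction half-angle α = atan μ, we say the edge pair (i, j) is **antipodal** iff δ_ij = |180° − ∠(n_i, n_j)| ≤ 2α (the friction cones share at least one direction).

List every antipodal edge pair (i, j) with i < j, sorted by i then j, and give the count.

α = atan 0.8 = 38.66°;  2α = 77.32°
n_0 = (-0.0803, -0.9968)
n_1 = (+0.8236, -0.5672)
n_2 = (+0.9587, +0.2846)
n_3 = (-0.1961, +0.9806)
n_4 = (-0.7440, +0.6681)
n_5 = (-0.9285, +0.3714)
n_6 = (-0.9970, +0.0774)
n_7 = (-0.9531, -0.3027)
  (0,1): δ = 119.95°  ·
  (0,2): δ = 68.86°  ✓
  (0,3): δ = 15.92°  ✓
  (0,4): δ = 52.69°  ✓
  (0,5): δ = 72.81°  ✓
  (0,6): δ = 90.17°  ·
  (0,7): δ = 112.23°  ·
  (1,2): δ = 128.91°  ·
  (1,3): δ = 44.13°  ✓
  (1,4): δ = 7.37°  ✓
  (1,5): δ = 12.76°  ✓
  (1,6): δ = 30.12°  ✓
  (1,7): δ = 52.17°  ✓
  (2,3): δ = 95.22°  ·
  (2,4): δ = 58.46°  ✓
  (2,5): δ = 38.33°  ✓
  (2,6): δ = 20.97°  ✓
  (2,7): δ = 1.09°  ✓
  (3,4): δ = 143.23°  ·
  (3,5): δ = 123.11°  ·
  (3,6): δ = 105.75°  ·
  (3,7): δ = 83.69°  ·
  (4,5): δ = 159.88°  ·
  (4,6): δ = 142.51°  ·
  (4,7): δ = 120.46°  ·
  (5,6): δ = 162.64°  ·
  (5,7): δ = 140.58°  ·
  (6,7): δ = 157.95°  ·
antipodal pairs: 13

count = 13; pairs: (0,2), (0,3), (0,4), (0,5), (1,3), (1,4), (1,5), (1,6), (1,7), (2,4), (2,5), (2,6), (2,7)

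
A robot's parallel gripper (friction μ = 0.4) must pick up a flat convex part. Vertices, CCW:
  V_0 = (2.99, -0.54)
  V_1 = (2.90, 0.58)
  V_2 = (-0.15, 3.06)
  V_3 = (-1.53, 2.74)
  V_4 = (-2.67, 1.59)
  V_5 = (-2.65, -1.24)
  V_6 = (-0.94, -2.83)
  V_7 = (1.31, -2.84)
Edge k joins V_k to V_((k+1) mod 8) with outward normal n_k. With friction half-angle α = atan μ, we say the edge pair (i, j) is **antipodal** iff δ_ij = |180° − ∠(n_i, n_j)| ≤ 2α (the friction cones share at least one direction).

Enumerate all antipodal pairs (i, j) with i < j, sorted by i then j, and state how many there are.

count = 8; pairs: (0,4), (0,5), (1,5), (1,6), (2,6), (2,7), (3,7), (4,7)

α = atan 0.4 = 21.80°;  2α = 43.60°
n_0 = (+0.9968, +0.0801)
n_1 = (+0.6309, +0.7759)
n_2 = (-0.2259, +0.9742)
n_3 = (-0.7102, +0.7040)
n_4 = (-1.0000, -0.0071)
n_5 = (-0.6809, -0.7323)
n_6 = (-0.0044, -1.0000)
n_7 = (+0.8075, -0.5898)
  (0,1): δ = 133.71°  ·
  (0,2): δ = 81.54°  ·
  (0,3): δ = 49.34°  ·
  (0,4): δ = 4.19°  ✓
  (0,5): δ = 42.49°  ✓
  (0,6): δ = 85.15°  ·
  (0,7): δ = 139.26°  ·
  (1,2): δ = 127.83°  ·
  (1,3): δ = 95.63°  ·
  (1,4): δ = 50.48°  ·
  (1,5): δ = 3.80°  ✓
  (1,6): δ = 38.86°  ✓
  (1,7): δ = 92.97°  ·
  (2,3): δ = 147.81°  ·
  (2,4): δ = 102.65°  ·
  (2,5): δ = 55.97°  ·
  (2,6): δ = 13.31°  ✓
  (2,7): δ = 40.80°  ✓
  (3,4): δ = 134.85°  ·
  (3,5): δ = 88.17°  ·
  (3,6): δ = 45.50°  ·
  (3,7): δ = 8.60°  ✓
  (4,5): δ = 133.32°  ·
  (4,6): δ = 90.66°  ·
  (4,7): δ = 36.55°  ✓
  (5,6): δ = 137.34°  ·
  (5,7): δ = 83.23°  ·
  (6,7): δ = 125.89°  ·
antipodal pairs: 8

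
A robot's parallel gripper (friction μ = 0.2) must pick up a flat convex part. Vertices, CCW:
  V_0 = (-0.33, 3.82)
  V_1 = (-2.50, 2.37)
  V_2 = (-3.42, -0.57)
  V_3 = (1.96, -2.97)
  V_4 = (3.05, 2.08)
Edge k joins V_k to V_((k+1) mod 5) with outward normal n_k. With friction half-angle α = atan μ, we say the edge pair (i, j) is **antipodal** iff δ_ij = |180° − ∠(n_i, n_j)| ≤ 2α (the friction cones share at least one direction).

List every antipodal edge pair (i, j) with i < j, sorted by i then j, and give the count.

α = atan 0.2 = 11.31°;  2α = 22.62°
n_0 = (-0.5556, +0.8315)
n_1 = (-0.9544, +0.2986)
n_2 = (-0.4074, -0.9133)
n_3 = (+0.9775, -0.2110)
n_4 = (+0.4577, +0.8891)
  (0,1): δ = 141.13°  ·
  (0,2): δ = 57.79°  ·
  (0,3): δ = 44.07°  ·
  (0,4): δ = 119.01°  ·
  (1,2): δ = 96.67°  ·
  (1,3): δ = 5.20°  ✓
  (1,4): δ = 80.14°  ·
  (2,3): δ = 78.14°  ·
  (2,4): δ = 3.20°  ✓
  (3,4): δ = 105.06°  ·
antipodal pairs: 2

count = 2; pairs: (1,3), (2,4)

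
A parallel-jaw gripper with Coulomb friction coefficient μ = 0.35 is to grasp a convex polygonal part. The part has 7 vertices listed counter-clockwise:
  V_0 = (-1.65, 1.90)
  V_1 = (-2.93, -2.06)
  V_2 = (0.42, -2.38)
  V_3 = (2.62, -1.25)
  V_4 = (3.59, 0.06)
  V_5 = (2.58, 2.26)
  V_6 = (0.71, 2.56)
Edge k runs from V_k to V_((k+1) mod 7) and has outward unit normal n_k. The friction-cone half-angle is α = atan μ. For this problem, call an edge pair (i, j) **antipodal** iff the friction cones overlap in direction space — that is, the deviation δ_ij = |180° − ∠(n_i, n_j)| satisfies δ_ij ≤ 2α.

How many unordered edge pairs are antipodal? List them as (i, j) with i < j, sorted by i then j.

α = atan 0.35 = 19.29°;  2α = 38.58°
n_0 = (-0.9515, +0.3076)
n_1 = (-0.0951, -0.9955)
n_2 = (+0.4569, -0.8895)
n_3 = (+0.8037, -0.5951)
n_4 = (+0.9088, +0.4172)
n_5 = (+0.1584, +0.9874)
n_6 = (-0.2693, +0.9630)
  (0,1): δ = 77.54°  ·
  (0,2): δ = 44.90°  ·
  (0,3): δ = 18.61°  ✓
  (0,4): δ = 42.57°  ·
  (0,5): δ = 98.80°  ·
  (0,6): δ = 123.54°  ·
  (1,2): δ = 147.36°  ·
  (1,3): δ = 121.06°  ·
  (1,4): δ = 59.88°  ·
  (1,5): δ = 3.66°  ✓
  (1,6): δ = 21.08°  ✓
  (2,3): δ = 153.71°  ·
  (2,4): δ = 92.53°  ·
  (2,5): δ = 36.30°  ✓
  (2,6): δ = 11.56°  ✓
  (3,4): δ = 118.82°  ·
  (3,5): δ = 62.60°  ·
  (3,6): δ = 37.86°  ✓
  (4,5): δ = 123.77°  ·
  (4,6): δ = 99.04°  ·
  (5,6): δ = 155.26°  ·
antipodal pairs: 6

count = 6; pairs: (0,3), (1,5), (1,6), (2,5), (2,6), (3,6)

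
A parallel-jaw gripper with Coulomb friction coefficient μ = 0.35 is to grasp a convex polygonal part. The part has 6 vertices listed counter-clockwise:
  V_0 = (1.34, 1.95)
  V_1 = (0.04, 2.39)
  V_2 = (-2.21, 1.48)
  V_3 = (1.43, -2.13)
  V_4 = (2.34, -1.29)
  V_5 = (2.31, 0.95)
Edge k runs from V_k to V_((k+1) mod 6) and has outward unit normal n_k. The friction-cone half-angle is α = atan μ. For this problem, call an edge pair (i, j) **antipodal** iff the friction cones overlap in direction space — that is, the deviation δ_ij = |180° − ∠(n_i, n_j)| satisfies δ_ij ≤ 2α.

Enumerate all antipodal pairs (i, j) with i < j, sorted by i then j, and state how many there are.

count = 3; pairs: (0,2), (1,3), (2,5)

α = atan 0.35 = 19.29°;  2α = 38.58°
n_0 = (+0.3206, +0.9472)
n_1 = (-0.3749, +0.9270)
n_2 = (-0.7042, -0.7100)
n_3 = (+0.6783, -0.7348)
n_4 = (+0.9999, +0.0134)
n_5 = (+0.7178, +0.6963)
  (0,1): δ = 139.28°  ·
  (0,2): δ = 26.06°  ✓
  (0,3): δ = 61.41°  ·
  (0,4): δ = 109.47°  ·
  (0,5): δ = 152.83°  ·
  (1,2): δ = 66.78°  ·
  (1,3): δ = 20.69°  ✓
  (1,4): δ = 68.75°  ·
  (1,5): δ = 112.11°  ·
  (2,3): δ = 92.53°  ·
  (2,4): δ = 44.47°  ·
  (2,5): δ = 1.11°  ✓
  (3,4): δ = 131.94°  ·
  (3,5): δ = 88.58°  ·
  (4,5): δ = 136.64°  ·
antipodal pairs: 3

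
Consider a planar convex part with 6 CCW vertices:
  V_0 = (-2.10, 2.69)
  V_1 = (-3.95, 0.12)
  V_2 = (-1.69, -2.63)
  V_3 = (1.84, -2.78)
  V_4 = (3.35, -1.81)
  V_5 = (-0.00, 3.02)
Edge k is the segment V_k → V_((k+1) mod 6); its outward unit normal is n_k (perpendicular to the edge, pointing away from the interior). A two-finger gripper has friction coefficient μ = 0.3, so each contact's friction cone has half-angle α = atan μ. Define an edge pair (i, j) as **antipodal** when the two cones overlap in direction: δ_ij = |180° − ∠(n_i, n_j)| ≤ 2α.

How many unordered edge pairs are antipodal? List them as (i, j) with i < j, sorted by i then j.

count = 4; pairs: (0,3), (1,4), (2,5), (3,5)

α = atan 0.3 = 16.70°;  2α = 33.40°
n_0 = (-0.8116, +0.5842)
n_1 = (-0.7726, -0.6349)
n_2 = (-0.0425, -0.9991)
n_3 = (+0.5405, -0.8414)
n_4 = (+0.8217, +0.5699)
n_5 = (-0.1552, +0.9879)
  (0,1): δ = 104.84°  ·
  (0,2): δ = 56.69°  ·
  (0,3): δ = 21.54°  ✓
  (0,4): δ = 70.49°  ·
  (0,5): δ = 134.68°  ·
  (1,2): δ = 131.85°  ·
  (1,3): δ = 96.70°  ·
  (1,4): δ = 4.67°  ✓
  (1,5): δ = 59.52°  ·
  (2,3): δ = 144.85°  ·
  (2,4): δ = 52.82°  ·
  (2,5): δ = 11.36°  ✓
  (3,4): δ = 87.97°  ·
  (3,5): δ = 23.79°  ✓
  (4,5): δ = 115.81°  ·
antipodal pairs: 4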